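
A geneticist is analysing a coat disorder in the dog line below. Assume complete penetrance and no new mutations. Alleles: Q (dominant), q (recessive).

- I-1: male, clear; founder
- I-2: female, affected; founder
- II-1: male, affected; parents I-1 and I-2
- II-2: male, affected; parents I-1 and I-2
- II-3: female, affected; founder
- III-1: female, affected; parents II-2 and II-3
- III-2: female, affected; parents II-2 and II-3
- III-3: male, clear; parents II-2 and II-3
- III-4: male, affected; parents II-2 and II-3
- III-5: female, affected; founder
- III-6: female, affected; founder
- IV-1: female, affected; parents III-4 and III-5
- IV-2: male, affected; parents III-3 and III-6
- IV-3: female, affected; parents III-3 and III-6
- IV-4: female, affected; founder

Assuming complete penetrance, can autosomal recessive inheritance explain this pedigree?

No

Under autosomal recessive, III-3 (clear, male) cannot arise from II-2 (affected) × II-3 (affected).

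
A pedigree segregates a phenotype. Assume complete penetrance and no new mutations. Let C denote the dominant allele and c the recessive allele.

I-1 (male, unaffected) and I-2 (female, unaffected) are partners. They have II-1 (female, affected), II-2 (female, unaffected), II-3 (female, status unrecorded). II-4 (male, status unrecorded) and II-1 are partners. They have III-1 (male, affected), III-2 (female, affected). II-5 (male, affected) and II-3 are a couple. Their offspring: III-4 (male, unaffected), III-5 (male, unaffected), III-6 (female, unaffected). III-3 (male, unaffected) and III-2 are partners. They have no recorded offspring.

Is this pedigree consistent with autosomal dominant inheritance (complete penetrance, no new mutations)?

Under autosomal dominant, II-1 (affected, female) cannot arise from I-1 (unaffected) × I-2 (unaffected).

No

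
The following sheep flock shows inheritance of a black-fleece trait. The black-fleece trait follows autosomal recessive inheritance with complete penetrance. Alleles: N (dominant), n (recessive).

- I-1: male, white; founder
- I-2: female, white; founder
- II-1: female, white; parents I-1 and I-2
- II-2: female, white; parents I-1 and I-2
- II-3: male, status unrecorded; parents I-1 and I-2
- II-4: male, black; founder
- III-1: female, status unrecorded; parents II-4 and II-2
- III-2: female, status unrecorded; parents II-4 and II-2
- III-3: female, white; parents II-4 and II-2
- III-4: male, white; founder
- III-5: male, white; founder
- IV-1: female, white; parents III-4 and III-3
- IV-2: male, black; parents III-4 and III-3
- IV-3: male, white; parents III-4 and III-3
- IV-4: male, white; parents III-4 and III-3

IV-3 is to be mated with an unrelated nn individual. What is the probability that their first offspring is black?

1/3

III-4 is white so carries N and passed n to IV-2 (nn), so III-4 is Nn.
III-3 is white so carries N and received n from II-4 (nn), so III-3 is Nn.
IV-3 is a white offspring of III-4 (Nn) × III-3 (Nn), whose cross gives 1/4 NN : 1/2 Nn : 1/4 nn; conditioning on being white, IV-3 is NN with probability 1/3, Nn with probability 2/3.
Summing over parental genotype combinations, P(offspring is black) = 2/3·1/2 = 1/3.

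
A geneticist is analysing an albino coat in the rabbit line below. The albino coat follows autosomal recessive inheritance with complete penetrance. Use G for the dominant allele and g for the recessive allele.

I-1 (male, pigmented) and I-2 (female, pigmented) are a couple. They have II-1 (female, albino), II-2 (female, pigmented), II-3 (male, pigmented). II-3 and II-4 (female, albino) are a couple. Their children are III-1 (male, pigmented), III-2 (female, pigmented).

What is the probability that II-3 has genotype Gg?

1/3

I-1 is pigmented so carries G and passed g to II-1 (gg), so I-1 is Gg.
I-2 is pigmented so carries G and passed g to II-1 (gg), so I-2 is Gg.
Their cross gives offspring ratios 1/4 GG : 1/2 Gg : 1/4 gg. Conditioning on II-3 being pigmented, P(Gg) = 1/2 / 3/4 = 2/3 before taking II-3's own offspring into account.
II-4 is albino, so II-4 is gg.
Now use II-3's offspring. Probability of each recorded status — pigmented son III-1: 1/2 if II-3 is Gg, 1 if GG; pigmented daughter III-2: 1/2 if II-3 is Gg, 1 if GG.
Bayes: P(Gg) = 2/3·1/4 / (2/3·1/4 + 1/3·1) = 1/3.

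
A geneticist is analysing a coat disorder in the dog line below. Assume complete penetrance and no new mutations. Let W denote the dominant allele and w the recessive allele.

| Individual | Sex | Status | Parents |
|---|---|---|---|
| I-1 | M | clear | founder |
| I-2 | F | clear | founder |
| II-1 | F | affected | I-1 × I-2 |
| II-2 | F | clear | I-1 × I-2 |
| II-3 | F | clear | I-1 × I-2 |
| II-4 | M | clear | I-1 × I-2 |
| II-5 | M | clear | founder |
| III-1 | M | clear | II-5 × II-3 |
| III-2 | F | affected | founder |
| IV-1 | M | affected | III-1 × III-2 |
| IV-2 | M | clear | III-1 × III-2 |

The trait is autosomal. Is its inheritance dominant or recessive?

I-1 and I-2 are both clear yet have an affected child II-1. Under dominance, an affected child requires at least one affected parent, so the trait cannot be dominant.

recessive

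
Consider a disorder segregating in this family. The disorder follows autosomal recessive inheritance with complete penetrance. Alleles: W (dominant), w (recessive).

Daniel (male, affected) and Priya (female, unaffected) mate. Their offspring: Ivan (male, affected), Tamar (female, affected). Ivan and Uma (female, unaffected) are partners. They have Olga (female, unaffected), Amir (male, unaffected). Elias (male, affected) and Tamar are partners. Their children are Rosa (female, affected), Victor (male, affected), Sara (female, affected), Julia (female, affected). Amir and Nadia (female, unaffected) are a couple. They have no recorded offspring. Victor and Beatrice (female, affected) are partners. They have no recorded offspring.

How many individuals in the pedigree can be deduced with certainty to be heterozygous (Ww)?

3

Obligate heterozygotes: Priya is unaffected so carries W and passed w to Ivan (ww), so Priya is Ww; Olga is unaffected so carries W and received w from Ivan (ww), so Olga is Ww; Amir is unaffected so carries W and received w from Ivan (ww), so Amir is Ww.
Every other individual is either homozygous by phenotype or has at least one consistent homozygous assignment, so the count is 3.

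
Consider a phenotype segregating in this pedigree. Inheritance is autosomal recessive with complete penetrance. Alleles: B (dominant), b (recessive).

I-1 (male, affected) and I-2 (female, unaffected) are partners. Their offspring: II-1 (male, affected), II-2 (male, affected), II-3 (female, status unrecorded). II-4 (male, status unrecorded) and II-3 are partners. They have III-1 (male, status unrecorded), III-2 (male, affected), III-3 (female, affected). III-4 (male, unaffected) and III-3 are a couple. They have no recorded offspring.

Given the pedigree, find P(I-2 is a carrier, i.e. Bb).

I-2 is unaffected so carries B and passed b to II-1 (bb), so I-2 is Bb, giving P(Bb) = 1.

1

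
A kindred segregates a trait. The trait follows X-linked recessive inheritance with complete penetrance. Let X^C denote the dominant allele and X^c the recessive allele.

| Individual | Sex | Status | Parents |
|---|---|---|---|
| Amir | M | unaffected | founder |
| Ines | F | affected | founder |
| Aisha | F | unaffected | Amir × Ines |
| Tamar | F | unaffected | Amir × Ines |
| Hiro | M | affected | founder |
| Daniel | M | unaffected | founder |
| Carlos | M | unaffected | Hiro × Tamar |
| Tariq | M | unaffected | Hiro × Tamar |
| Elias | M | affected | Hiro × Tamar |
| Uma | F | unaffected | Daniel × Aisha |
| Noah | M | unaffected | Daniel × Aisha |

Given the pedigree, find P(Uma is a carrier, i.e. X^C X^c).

1/2

Daniel is unaffected, so Daniel is X^C Y.
Aisha is unaffected so carries C and received c from Ines (X^c X^c), so Aisha is X^C X^c.
Their cross gives offspring ratios 1/2 X^C X^C : 1/2 X^C X^c. Conditioning on Uma being unaffected, P(X^C X^c) = 1/2 / 1 = 1/2.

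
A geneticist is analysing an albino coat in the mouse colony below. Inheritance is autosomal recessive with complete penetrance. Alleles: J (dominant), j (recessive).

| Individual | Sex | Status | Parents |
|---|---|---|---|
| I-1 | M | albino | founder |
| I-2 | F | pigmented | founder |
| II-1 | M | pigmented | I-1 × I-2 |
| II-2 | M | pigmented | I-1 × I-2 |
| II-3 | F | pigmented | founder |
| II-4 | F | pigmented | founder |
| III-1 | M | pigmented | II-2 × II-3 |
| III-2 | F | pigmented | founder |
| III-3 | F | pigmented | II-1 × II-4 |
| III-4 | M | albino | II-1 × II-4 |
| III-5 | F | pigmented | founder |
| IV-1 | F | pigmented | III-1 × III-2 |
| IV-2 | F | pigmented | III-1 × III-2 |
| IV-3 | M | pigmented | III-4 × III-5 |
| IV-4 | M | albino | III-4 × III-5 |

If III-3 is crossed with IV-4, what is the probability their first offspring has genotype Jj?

2/3

II-1 is pigmented so carries J and received j from I-1 (jj), so II-1 is Jj.
II-4 is pigmented so carries J and passed j to III-4 (jj), so II-4 is Jj.
III-3 is a pigmented offspring of II-1 (Jj) × II-4 (Jj), whose cross gives 1/4 JJ : 1/2 Jj : 1/4 jj; conditioning on being pigmented, III-3 is JJ with probability 1/3, Jj with probability 2/3.
IV-4 is albino, so IV-4 is jj.
Summing over parental genotype combinations, P(offspring has genotype Jj) = 1/3·1 + 2/3·1/2 = 2/3.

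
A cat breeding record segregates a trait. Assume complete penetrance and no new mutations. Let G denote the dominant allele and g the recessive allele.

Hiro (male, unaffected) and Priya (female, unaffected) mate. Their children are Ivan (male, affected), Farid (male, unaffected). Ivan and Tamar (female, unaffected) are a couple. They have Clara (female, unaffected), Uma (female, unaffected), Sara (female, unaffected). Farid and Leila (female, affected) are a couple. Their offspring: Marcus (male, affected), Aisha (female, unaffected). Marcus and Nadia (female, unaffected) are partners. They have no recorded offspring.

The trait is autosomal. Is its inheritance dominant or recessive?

Hiro and Priya are both unaffected yet have an affected child Ivan. Under dominance, an affected child requires at least one affected parent, so the trait cannot be dominant.

recessive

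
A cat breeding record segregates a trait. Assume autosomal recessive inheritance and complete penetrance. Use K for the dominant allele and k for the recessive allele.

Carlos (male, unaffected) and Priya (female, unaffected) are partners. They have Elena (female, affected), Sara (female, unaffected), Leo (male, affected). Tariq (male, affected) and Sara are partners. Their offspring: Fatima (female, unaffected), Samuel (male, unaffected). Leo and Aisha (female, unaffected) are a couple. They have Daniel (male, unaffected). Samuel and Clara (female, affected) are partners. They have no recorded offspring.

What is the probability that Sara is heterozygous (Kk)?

Carlos is unaffected so carries K and passed k to Elena (kk), so Carlos is Kk.
Priya is unaffected so carries K and passed k to Elena (kk), so Priya is Kk.
Their cross gives offspring ratios 1/4 KK : 1/2 Kk : 1/4 kk. Conditioning on Sara being unaffected, P(Kk) = 1/2 / 3/4 = 2/3 before taking Sara's own offspring into account.
Tariq is affected, so Tariq is kk.
Now use Sara's offspring. Probability of each recorded status — unaffected daughter Fatima: 1/2 if Sara is Kk, 1 if KK; unaffected son Samuel: 1/2 if Sara is Kk, 1 if KK.
Bayes: P(Kk) = 2/3·1/4 / (2/3·1/4 + 1/3·1) = 1/3.

1/3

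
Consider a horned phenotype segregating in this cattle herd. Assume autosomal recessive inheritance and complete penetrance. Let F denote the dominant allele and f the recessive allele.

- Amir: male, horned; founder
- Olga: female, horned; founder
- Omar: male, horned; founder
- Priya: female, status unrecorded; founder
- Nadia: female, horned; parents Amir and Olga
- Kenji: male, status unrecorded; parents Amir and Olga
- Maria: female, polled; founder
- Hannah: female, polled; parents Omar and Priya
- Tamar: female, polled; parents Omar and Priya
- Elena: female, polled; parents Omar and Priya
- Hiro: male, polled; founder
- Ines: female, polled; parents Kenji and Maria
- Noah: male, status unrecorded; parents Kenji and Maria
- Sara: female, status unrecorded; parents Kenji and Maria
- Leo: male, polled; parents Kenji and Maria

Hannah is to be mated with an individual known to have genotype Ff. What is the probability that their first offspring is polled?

Hannah is polled so carries F and received f from Omar (ff), so Hannah is Ff.
The cross gives 1/4 FF : 1/2 Ff : 1/4 ff, so P(offspring is polled) = 3/4.

3/4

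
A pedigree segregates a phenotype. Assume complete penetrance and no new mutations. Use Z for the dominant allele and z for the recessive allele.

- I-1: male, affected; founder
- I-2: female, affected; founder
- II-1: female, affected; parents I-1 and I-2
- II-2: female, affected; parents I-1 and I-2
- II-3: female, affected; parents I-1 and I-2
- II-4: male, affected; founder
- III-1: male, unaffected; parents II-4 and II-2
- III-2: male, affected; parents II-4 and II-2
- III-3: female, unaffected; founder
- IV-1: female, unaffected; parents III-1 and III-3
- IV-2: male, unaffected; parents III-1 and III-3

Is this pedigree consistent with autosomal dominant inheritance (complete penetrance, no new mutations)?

Yes

A consistent assignment under autosomal dominant exists: I-1 ZZ, I-2 Zz, II-1 ZZ, II-2 Zz, II-3 ZZ, II-4 Zz, III-1 zz, III-2 ZZ, III-3 zz, IV-1 zz, IV-2 zz.
In this assignment every recorded phenotype matches its genotype and every non-founder's genotype is obtainable from its parents' genotypes, so the pedigree is consistent.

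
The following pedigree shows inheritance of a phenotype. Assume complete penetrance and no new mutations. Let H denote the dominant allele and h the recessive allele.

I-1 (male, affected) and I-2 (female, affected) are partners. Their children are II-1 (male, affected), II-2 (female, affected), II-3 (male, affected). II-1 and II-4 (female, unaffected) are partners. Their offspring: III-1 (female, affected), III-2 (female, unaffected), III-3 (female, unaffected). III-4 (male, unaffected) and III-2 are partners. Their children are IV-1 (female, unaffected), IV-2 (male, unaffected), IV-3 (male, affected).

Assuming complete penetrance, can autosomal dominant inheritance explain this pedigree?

Under autosomal dominant, IV-3 (affected, male) cannot arise from III-4 (unaffected) × III-2 (unaffected).

No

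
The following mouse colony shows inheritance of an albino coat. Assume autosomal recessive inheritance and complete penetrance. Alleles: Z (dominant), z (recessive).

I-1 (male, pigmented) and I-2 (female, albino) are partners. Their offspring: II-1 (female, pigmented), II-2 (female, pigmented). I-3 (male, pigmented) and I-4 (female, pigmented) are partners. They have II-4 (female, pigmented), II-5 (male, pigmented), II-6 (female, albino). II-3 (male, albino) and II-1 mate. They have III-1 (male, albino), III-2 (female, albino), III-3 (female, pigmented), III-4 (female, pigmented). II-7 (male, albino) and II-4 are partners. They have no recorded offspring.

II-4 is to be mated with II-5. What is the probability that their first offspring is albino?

1/9

I-3 is pigmented so carries Z and passed z to II-6 (zz), so I-3 is Zz.
I-4 is pigmented so carries Z and passed z to II-6 (zz), so I-4 is Zz.
II-4 is a pigmented offspring of I-3 (Zz) × I-4 (Zz), whose cross gives 1/4 ZZ : 1/2 Zz : 1/4 zz; conditioning on being pigmented, II-4 is ZZ with probability 1/3, Zz with probability 2/3.
II-5 is a pigmented offspring of I-3 (Zz) × I-4 (Zz), whose cross gives 1/4 ZZ : 1/2 Zz : 1/4 zz; conditioning on being pigmented, II-5 is ZZ with probability 1/3, Zz with probability 2/3.
Summing over parental genotype combinations, P(offspring is albino) = 4/9·1/4 = 1/9.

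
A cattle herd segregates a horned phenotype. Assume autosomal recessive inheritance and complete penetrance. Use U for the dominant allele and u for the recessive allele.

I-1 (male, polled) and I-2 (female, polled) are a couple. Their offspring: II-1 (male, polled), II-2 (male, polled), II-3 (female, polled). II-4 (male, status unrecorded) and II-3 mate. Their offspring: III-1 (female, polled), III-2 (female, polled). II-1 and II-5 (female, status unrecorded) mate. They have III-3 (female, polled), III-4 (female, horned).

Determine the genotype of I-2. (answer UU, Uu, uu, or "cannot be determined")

I-2's phenotype allows UU or Uu, and no parent or child forces a single allele at both positions; consistent genotype assignments exist with I-2 as UU or Uu.

cannot be determined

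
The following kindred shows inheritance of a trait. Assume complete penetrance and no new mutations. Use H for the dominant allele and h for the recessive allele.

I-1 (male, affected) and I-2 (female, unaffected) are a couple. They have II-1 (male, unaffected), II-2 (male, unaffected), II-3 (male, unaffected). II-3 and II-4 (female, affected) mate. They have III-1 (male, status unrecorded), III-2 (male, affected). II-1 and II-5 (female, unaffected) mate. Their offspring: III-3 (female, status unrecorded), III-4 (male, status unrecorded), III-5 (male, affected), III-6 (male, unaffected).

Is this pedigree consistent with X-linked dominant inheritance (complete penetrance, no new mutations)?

Under X-linked dominant, III-5 (affected, male) cannot arise from II-1 (unaffected) × II-5 (unaffected).

No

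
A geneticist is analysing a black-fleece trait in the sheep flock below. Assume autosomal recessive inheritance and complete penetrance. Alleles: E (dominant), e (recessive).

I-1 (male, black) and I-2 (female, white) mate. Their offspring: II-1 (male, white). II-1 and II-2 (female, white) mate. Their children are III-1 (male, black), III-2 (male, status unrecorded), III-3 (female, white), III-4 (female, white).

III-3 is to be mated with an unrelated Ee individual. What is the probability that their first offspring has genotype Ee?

II-1 is white so carries E and received e from I-1 (ee), so II-1 is Ee.
II-2 is white so carries E and passed e to III-1 (ee), so II-2 is Ee.
III-3 is a white offspring of II-1 (Ee) × II-2 (Ee), whose cross gives 1/4 EE : 1/2 Ee : 1/4 ee; conditioning on being white, III-3 is EE with probability 1/3, Ee with probability 2/3.
Summing over parental genotype combinations, P(offspring has genotype Ee) = 1/3·1/2 + 2/3·1/2 = 1/2.

1/2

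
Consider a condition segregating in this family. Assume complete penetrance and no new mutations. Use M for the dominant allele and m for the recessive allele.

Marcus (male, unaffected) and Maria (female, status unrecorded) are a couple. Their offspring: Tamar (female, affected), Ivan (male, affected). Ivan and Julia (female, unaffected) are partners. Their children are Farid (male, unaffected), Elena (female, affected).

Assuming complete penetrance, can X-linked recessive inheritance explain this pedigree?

No

Under X-linked recessive, Tamar (affected, female) cannot arise from Marcus (unaffected) × Maria (unrecorded).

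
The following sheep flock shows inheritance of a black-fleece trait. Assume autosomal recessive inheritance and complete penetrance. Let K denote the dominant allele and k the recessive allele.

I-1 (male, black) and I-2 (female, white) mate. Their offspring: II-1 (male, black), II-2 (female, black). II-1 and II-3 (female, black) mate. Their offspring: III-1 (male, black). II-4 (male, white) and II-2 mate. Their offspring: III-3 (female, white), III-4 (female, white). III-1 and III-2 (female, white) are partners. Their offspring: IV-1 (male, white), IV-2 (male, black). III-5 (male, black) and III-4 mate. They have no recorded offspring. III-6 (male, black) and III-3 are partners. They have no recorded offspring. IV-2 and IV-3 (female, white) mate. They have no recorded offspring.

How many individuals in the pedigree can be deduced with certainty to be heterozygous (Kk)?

Obligate heterozygotes: I-2 is white so carries K and passed k to II-1 (kk), so I-2 is Kk; III-2 is white so carries K and passed k to IV-2 (kk), so III-2 is Kk; III-3 is white so carries K and received k from II-2 (kk), so III-3 is Kk; III-4 is white so carries K and received k from II-2 (kk), so III-4 is Kk; IV-1 is white so carries K and received k from III-1 (kk), so IV-1 is Kk.
Every other individual is either homozygous by phenotype or has at least one consistent homozygous assignment, so the count is 5.

5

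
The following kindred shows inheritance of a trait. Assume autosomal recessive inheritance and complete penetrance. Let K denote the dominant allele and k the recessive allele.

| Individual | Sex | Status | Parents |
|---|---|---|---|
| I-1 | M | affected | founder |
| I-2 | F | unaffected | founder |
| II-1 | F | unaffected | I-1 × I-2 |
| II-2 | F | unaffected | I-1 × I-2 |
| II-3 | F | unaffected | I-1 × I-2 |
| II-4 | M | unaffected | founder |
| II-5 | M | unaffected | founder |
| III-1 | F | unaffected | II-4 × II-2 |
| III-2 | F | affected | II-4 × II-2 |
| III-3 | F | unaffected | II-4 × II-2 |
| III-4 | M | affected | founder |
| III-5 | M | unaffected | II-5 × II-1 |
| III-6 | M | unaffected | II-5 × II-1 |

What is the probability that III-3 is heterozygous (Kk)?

II-4 is unaffected so carries K and passed k to III-2 (kk), so II-4 is Kk.
II-2 is unaffected so carries K and received k from I-1 (kk), so II-2 is Kk.
Their cross gives offspring ratios 1/4 KK : 1/2 Kk : 1/4 kk. Conditioning on III-3 being unaffected, P(Kk) = 1/2 / 3/4 = 2/3.

2/3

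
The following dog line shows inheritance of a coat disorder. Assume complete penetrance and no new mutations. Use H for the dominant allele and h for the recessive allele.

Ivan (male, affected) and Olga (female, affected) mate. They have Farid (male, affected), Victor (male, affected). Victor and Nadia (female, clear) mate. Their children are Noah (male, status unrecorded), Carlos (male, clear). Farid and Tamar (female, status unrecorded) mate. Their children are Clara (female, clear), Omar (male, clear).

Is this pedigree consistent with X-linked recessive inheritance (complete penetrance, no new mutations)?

Yes

A consistent assignment under X-linked recessive exists: Ivan X^h Y, Olga X^h X^h, Farid X^h Y, Victor X^h Y, Nadia X^H X^H, Tamar X^H X^H, Noah X^H Y, Carlos X^H Y, Clara X^H X^h, Omar X^H Y.
In this assignment every recorded phenotype matches its genotype and every non-founder's genotype is obtainable from its parents' genotypes, so the pedigree is consistent.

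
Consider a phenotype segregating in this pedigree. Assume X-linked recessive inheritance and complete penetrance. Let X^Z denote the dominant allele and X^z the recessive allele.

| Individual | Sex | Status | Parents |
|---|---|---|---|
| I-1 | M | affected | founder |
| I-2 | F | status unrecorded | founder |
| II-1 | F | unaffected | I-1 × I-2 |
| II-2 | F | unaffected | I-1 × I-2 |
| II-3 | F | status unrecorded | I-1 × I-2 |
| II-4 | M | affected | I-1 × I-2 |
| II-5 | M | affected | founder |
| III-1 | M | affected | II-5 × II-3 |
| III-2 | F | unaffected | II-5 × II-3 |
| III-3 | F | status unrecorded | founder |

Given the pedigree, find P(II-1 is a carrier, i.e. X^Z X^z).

II-1 is unaffected so carries Z and received z from I-1 (X^z Y), so II-1 is X^Z X^z, giving P(X^Z X^z) = 1.

1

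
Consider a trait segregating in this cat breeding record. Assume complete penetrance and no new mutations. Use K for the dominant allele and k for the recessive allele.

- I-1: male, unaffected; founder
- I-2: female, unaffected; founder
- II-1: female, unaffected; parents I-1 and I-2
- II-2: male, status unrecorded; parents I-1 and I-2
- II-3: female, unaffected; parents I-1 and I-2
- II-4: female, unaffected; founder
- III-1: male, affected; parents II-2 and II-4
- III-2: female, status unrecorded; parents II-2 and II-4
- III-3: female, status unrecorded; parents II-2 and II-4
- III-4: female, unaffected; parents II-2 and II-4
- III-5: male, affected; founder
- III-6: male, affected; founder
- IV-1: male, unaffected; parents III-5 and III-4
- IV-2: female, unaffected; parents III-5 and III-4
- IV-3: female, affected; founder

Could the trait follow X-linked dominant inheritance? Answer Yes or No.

No

Under X-linked dominant, III-1 (affected, male) cannot arise from II-2 (unrecorded) × II-4 (unaffected).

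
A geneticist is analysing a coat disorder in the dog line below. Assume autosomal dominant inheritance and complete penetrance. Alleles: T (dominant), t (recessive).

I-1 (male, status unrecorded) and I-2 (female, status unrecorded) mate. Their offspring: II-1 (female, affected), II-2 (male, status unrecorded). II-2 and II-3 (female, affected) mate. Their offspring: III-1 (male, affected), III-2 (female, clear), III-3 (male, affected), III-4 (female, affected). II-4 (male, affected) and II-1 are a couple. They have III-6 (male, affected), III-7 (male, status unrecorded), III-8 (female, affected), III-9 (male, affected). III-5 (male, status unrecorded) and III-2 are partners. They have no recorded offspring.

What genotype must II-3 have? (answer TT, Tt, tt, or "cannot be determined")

From phenotype alone, II-3 is TT or Tt.
II-3 is affected so carries T and passed t to III-2 (tt), so II-3 is Tt.

Tt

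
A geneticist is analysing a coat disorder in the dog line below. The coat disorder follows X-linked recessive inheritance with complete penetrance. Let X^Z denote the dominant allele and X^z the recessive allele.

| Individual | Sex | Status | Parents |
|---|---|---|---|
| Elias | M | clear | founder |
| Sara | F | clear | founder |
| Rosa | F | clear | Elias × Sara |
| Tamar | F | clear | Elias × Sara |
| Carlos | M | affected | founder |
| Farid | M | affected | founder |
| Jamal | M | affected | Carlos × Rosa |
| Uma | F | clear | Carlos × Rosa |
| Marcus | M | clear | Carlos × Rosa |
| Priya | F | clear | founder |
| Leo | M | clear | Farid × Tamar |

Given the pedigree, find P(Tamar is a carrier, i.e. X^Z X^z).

1/3

Elias is clear, so Elias is X^Z Y.
Sara is clear so carries Z and passed z to Rosa (X^Z X^z, whose Z came from Elias), so Sara is X^Z X^z.
Their cross gives offspring ratios 1/2 X^Z X^Z : 1/2 X^Z X^z. Conditioning on Tamar being clear, P(X^Z X^z) = 1/2 / 1 = 1/2 before taking Tamar's own offspring into account.
Farid is affected, so Farid is X^z Y.
Now use Tamar's offspring. Probability of each recorded status — clear son Leo: 1/2 if Tamar is X^Z X^z, 1 if X^Z X^Z.
Bayes: P(X^Z X^z) = 1/2·1/2 / (1/2·1/2 + 1/2·1) = 1/3.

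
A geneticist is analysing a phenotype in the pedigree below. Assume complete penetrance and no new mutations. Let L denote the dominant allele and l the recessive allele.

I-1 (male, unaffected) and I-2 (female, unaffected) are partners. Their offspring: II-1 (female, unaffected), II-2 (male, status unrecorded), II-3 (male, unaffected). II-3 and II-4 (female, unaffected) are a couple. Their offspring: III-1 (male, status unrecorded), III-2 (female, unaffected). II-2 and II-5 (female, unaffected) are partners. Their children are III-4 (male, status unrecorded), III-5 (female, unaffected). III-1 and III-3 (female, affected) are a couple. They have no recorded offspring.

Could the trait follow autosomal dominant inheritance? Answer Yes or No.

A consistent assignment under autosomal dominant exists: I-1 ll, I-2 ll, II-1 ll, II-2 ll, II-3 ll, II-4 ll, II-5 ll, III-1 ll, III-2 ll, III-3 LL, III-4 ll, III-5 ll.
In this assignment every recorded phenotype matches its genotype and every non-founder's genotype is obtainable from its parents' genotypes, so the pedigree is consistent.

Yes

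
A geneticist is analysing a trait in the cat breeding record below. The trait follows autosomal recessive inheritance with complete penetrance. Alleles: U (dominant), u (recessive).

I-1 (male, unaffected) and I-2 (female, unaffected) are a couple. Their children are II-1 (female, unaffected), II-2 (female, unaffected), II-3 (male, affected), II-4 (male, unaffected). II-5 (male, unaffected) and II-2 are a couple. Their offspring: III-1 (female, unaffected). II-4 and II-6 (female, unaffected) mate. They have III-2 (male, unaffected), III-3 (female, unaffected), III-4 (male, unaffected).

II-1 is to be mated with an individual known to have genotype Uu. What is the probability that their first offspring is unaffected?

5/6

I-1 is unaffected so carries U and passed u to II-3 (uu), so I-1 is Uu.
I-2 is unaffected so carries U and passed u to II-3 (uu), so I-2 is Uu.
II-1 is an unaffected offspring of I-1 (Uu) × I-2 (Uu), whose cross gives 1/4 UU : 1/2 Uu : 1/4 uu; conditioning on being unaffected, II-1 is UU with probability 1/3, Uu with probability 2/3.
Summing over parental genotype combinations, P(offspring is unaffected) = 1/3·1 + 2/3·3/4 = 5/6.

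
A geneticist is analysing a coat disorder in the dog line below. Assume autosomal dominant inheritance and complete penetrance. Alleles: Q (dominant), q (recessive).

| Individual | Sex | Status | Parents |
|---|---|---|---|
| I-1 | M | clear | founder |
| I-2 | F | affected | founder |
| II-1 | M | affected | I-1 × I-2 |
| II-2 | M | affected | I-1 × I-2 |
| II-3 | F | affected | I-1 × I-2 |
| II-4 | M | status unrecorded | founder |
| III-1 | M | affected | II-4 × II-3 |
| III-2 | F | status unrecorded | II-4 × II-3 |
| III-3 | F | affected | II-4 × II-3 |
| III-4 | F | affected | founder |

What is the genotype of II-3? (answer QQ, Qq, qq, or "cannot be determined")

Qq

From phenotype alone, II-3 is QQ or Qq.
II-3 is affected so carries Q and received q from I-1 (qq), so II-3 is Qq.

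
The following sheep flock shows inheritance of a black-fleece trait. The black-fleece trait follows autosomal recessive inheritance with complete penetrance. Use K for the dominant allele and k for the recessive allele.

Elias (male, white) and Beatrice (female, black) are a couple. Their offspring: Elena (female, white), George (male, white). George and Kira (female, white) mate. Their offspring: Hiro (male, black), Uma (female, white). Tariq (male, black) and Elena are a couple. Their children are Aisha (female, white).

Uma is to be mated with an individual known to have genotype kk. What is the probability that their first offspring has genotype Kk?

2/3

George is white so carries K and received k from Beatrice (kk), so George is Kk.
Kira is white so carries K and passed k to Hiro (kk), so Kira is Kk.
Uma is a white offspring of George (Kk) × Kira (Kk), whose cross gives 1/4 KK : 1/2 Kk : 1/4 kk; conditioning on being white, Uma is KK with probability 1/3, Kk with probability 2/3.
Summing over parental genotype combinations, P(offspring has genotype Kk) = 1/3·1 + 2/3·1/2 = 2/3.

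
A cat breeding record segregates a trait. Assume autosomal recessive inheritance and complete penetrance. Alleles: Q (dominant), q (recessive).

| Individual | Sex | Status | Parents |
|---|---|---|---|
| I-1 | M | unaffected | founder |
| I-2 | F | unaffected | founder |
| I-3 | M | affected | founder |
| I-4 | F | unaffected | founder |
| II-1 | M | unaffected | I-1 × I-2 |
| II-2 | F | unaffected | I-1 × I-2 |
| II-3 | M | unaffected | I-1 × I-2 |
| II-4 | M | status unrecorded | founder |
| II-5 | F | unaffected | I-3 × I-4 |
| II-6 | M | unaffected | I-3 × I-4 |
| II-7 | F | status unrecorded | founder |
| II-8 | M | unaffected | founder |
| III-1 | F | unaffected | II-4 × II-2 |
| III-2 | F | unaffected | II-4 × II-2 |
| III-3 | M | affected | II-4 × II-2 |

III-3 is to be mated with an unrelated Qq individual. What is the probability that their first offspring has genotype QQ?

III-3 is affected, so III-3 is qq.
The cross gives 1/2 Qq : 1/2 qq, so P(offspring has genotype QQ) = 0.

0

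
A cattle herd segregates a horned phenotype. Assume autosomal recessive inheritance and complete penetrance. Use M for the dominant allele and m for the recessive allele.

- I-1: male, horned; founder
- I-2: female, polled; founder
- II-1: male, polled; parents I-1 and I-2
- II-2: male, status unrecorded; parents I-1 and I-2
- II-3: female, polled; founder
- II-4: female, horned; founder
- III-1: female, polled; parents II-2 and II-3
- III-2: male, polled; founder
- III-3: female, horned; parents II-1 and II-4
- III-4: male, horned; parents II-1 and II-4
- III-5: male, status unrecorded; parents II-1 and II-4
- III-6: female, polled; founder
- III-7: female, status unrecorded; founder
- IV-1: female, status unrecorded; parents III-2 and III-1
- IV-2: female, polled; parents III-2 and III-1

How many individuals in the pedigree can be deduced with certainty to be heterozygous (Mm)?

1

Obligate heterozygotes: II-1 is polled so carries M and received m from I-1 (mm), so II-1 is Mm.
Every other individual is either homozygous by phenotype or has at least one consistent homozygous assignment, so the count is 1.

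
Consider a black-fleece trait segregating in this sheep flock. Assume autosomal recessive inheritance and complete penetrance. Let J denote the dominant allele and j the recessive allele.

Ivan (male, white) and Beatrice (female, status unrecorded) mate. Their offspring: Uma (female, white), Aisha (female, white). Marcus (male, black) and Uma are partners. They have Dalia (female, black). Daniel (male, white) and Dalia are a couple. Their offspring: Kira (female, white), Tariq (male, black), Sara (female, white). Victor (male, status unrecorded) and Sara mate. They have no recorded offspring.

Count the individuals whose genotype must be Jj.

Obligate heterozygotes: Uma is white so carries J and passed j to Dalia (jj), so Uma is Jj; Daniel is white so carries J and passed j to Tariq (jj), so Daniel is Jj; Kira is white so carries J and received j from Dalia (jj), so Kira is Jj; Sara is white so carries J and received j from Dalia (jj), so Sara is Jj.
Every other individual is either homozygous by phenotype or has at least one consistent homozygous assignment, so the count is 4.

4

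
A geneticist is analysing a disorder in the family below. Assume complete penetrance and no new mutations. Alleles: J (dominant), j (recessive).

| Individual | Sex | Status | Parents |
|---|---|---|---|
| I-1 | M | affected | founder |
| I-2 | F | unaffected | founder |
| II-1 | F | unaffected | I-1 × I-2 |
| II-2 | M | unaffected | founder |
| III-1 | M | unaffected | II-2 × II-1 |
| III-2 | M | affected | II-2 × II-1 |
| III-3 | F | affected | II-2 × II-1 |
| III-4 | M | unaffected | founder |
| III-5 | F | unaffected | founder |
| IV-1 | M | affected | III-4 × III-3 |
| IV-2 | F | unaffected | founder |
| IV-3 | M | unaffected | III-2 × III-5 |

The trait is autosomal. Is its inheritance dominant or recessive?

II-2 and II-1 are both unaffected yet have an affected child III-2. Under dominance, an affected child requires at least one affected parent, so the trait cannot be dominant.

recessive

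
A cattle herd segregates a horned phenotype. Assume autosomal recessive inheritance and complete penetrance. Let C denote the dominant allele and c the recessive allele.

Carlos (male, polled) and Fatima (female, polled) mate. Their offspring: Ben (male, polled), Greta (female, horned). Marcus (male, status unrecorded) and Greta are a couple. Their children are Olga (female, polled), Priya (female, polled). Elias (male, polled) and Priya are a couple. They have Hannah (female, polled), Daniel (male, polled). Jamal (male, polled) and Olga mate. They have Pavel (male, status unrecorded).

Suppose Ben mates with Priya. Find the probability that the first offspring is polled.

5/6

Carlos is polled so carries C and passed c to Greta (cc), so Carlos is Cc.
Fatima is polled so carries C and passed c to Greta (cc), so Fatima is Cc.
Ben is a polled offspring of Carlos (Cc) × Fatima (Cc), whose cross gives 1/4 CC : 1/2 Cc : 1/4 cc; conditioning on being polled, Ben is CC with probability 1/3, Cc with probability 2/3.
Priya is polled so carries C and received c from Greta (cc), so Priya is Cc.
Summing over parental genotype combinations, P(offspring is polled) = 1/3·1 + 2/3·3/4 = 5/6.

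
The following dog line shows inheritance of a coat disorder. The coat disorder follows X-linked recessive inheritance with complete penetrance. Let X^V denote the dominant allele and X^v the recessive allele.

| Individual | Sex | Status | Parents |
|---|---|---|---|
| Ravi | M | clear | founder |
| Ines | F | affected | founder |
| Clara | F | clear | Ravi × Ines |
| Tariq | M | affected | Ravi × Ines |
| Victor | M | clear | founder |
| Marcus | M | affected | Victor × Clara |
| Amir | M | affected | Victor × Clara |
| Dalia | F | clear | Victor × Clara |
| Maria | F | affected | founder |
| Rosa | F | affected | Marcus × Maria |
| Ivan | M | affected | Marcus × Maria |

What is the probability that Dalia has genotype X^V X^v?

Victor is clear, so Victor is X^V Y.
Clara is clear so carries V and received v from Ines (X^v X^v), so Clara is X^V X^v.
Their cross gives offspring ratios 1/2 X^V X^V : 1/2 X^V X^v. Conditioning on Dalia being clear, P(X^V X^v) = 1/2 / 1 = 1/2.

1/2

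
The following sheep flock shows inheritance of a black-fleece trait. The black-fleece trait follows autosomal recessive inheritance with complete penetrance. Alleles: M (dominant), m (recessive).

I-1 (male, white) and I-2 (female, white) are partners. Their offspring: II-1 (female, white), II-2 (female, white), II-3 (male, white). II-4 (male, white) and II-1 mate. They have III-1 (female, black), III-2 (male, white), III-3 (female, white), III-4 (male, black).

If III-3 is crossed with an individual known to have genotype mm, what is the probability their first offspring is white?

2/3

II-4 is white so carries M and passed m to III-1 (mm), so II-4 is Mm.
II-1 is white so carries M and passed m to III-1 (mm), so II-1 is Mm.
III-3 is a white offspring of II-4 (Mm) × II-1 (Mm), whose cross gives 1/4 MM : 1/2 Mm : 1/4 mm; conditioning on being white, III-3 is MM with probability 1/3, Mm with probability 2/3.
Summing over parental genotype combinations, P(offspring is white) = 1/3·1 + 2/3·1/2 = 2/3.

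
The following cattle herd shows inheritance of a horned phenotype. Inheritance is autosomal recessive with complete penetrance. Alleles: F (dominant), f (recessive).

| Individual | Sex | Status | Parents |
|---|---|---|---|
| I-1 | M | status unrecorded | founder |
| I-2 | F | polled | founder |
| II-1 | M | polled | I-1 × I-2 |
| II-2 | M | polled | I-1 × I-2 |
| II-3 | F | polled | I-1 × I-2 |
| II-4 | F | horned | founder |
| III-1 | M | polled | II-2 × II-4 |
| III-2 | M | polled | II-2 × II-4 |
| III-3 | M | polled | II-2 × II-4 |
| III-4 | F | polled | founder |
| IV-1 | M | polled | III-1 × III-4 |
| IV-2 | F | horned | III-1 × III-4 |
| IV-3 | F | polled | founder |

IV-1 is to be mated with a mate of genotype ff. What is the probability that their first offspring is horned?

1/3

III-1 is polled so carries F and received f from II-4 (ff), so III-1 is Ff.
III-4 is polled so carries F and passed f to IV-2 (ff), so III-4 is Ff.
IV-1 is a polled offspring of III-1 (Ff) × III-4 (Ff), whose cross gives 1/4 FF : 1/2 Ff : 1/4 ff; conditioning on being polled, IV-1 is FF with probability 1/3, Ff with probability 2/3.
Summing over parental genotype combinations, P(offspring is horned) = 2/3·1/2 = 1/3.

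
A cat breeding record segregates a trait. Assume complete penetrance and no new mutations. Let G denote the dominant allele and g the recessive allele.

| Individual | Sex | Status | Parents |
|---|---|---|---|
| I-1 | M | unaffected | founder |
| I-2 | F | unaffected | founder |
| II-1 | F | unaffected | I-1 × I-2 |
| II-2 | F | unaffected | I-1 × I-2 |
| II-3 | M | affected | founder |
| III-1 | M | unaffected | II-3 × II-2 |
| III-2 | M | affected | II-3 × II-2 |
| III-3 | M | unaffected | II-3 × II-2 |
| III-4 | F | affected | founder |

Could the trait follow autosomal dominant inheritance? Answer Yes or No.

A consistent assignment under autosomal dominant exists: I-1 gg, I-2 gg, II-1 gg, II-2 gg, II-3 Gg, III-1 gg, III-2 Gg, III-3 gg, III-4 GG.
In this assignment every recorded phenotype matches its genotype and every non-founder's genotype is obtainable from its parents' genotypes, so the pedigree is consistent.

Yes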